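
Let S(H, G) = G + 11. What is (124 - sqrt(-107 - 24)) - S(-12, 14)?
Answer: 99 - I*sqrt(131) ≈ 99.0 - 11.446*I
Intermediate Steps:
S(H, G) = 11 + G
(124 - sqrt(-107 - 24)) - S(-12, 14) = (124 - sqrt(-107 - 24)) - (11 + 14) = (124 - sqrt(-131)) - 1*25 = (124 - I*sqrt(131)) - 25 = 99 - I*sqrt(131)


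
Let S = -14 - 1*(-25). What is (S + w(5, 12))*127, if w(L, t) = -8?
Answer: 381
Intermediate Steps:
S = 11 (S = -14 + 25 = 11)
(S + w(5, 12))*127 = (11 - 8)*127 = 3*127 = 381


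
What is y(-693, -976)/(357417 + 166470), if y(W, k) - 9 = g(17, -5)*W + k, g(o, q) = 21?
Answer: -15520/523887 ≈ -0.029625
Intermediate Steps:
y(W, k) = 9 + k + 21*W (y(W, k) = 9 + (21*W + k) = 9 + (k + 21*W) = 9 + k + 21*W)
y(-693, -976)/(357417 + 166470) = (9 - 976 + 21*(-693))/(357417 + 166470) = (9 - 976 - 14553)/523887 = -15520*1/523887 = -15520/523887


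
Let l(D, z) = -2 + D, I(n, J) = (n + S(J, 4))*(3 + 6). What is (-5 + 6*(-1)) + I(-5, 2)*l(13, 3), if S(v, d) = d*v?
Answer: 286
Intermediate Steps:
I(n, J) = 9*n + 36*J (I(n, J) = (n + 4*J)*(3 + 6) = (n + 4*J)*9 = 9*n + 36*J)
(-5 + 6*(-1)) + I(-5, 2)*l(13, 3) = (-5 + 6*(-1)) + (9*(-5) + 36*2)*(-2 + 13) = (-5 - 6) + (-45 + 72)*11 = -11 + 27*11 = -11 + 297 = 286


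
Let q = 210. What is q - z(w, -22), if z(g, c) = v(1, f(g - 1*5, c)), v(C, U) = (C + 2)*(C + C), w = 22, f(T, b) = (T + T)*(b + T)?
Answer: 204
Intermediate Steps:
f(T, b) = 2*T*(T + b) (f(T, b) = (2*T)*(T + b) = 2*T*(T + b))
v(C, U) = 2*C*(2 + C) (v(C, U) = (2 + C)*(2*C) = 2*C*(2 + C))
z(g, c) = 6 (z(g, c) = 2*1*(2 + 1) = 2*1*3 = 6)
q - z(w, -22) = 210 - 1*6 = 210 - 6 = 204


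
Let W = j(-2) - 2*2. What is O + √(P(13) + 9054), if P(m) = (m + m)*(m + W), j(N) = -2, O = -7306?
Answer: -7306 + 2*√2309 ≈ -7209.9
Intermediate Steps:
W = -6 (W = -2 - 2*2 = -2 - 4 = -6)
P(m) = 2*m*(-6 + m) (P(m) = (m + m)*(m - 6) = (2*m)*(-6 + m) = 2*m*(-6 + m))
O + √(P(13) + 9054) = -7306 + √(2*13*(-6 + 13) + 9054) = -7306 + √(2*13*7 + 9054) = -7306 + √(182 + 9054) = -7306 + √9236 = -7306 + 2*√2309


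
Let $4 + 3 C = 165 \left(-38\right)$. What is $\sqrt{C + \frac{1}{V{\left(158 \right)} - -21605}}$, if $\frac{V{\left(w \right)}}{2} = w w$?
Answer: $\frac{i \sqrt{96311610371361}}{214599} \approx 45.731 i$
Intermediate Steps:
$C = - \frac{6274}{3}$ ($C = - \frac{4}{3} + \frac{165 \left(-38\right)}{3} = - \frac{4}{3} + \frac{1}{3} \left(-6270\right) = - \frac{4}{3} - 2090 = - \frac{6274}{3} \approx -2091.3$)
$V{\left(w \right)} = 2 w^{2}$ ($V{\left(w \right)} = 2 w w = 2 w^{2}$)
$\sqrt{C + \frac{1}{V{\left(158 \right)} - -21605}} = \sqrt{- \frac{6274}{3} + \frac{1}{2 \cdot 158^{2} - -21605}} = \sqrt{- \frac{6274}{3} + \frac{1}{2 \cdot 24964 + 21605}} = \sqrt{- \frac{6274}{3} + \frac{1}{49928 + 21605}} = \sqrt{- \frac{6274}{3} + \frac{1}{71533}} = \sqrt{- \frac{448798039}{214599}} = \frac{i \sqrt{96311610371361}}{214599}$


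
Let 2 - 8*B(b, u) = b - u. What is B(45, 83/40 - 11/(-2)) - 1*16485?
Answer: -5276617/320 ≈ -16489.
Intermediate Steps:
B(b, u) = ¼ - b/8 + u/8 (B(b, u) = ¼ - (b - u)/8 = ¼ + (-b/8 + u/8) = ¼ - b/8 + u/8)
B(45, 83/40 - 11/(-2)) - 1*16485 = (¼ - ⅛*45 + (83/40 - 11/(-2))/8) - 1*16485 = (¼ - 45/8 + (83*(1/40) - 11*(-½))/8) - 16485 = (¼ - 45/8 + (83/40 + 11/2)/8) - 16485 = (¼ - 45/8 + (⅛)*(303/40)) - 16485 = (¼ - 45/8 + 303/320) - 16485 = -1417/320 - 16485 = -5276617/320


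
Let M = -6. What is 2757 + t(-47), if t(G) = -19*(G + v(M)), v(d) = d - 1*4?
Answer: 3840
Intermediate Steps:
v(d) = -4 + d (v(d) = d - 4 = -4 + d)
t(G) = 190 - 19*G (t(G) = -19*(G + (-4 - 6)) = -19*(G - 10) = -19*(-10 + G) = 190 - 19*G)
2757 + t(-47) = 2757 + (190 - 19*(-47)) = 2757 + (190 + 893) = 2757 + 1083 = 3840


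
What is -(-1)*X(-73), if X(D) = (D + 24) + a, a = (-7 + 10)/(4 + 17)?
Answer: -342/7 ≈ -48.857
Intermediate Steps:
a = 1/7 (a = 3/21 = 3*(1/21) = 1/7 ≈ 0.14286)
X(D) = 169/7 + D (X(D) = (D + 24) + 1/7 = (24 + D) + 1/7 = 169/7 + D)
-(-1)*X(-73) = -(-1)*(169/7 - 73) = -(-1)*(-342)/7 = -1*342/7 = -342/7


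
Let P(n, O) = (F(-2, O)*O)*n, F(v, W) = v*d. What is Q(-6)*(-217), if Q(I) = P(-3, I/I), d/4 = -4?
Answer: 20832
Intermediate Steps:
d = -16 (d = 4*(-4) = -16)
F(v, W) = -16*v (F(v, W) = v*(-16) = -16*v)
P(n, O) = 32*O*n (P(n, O) = ((-16*(-2))*O)*n = (32*O)*n = 32*O*n)
Q(I) = -96 (Q(I) = 32*(I/I)*(-3) = 32*1*(-3) = -96)
Q(-6)*(-217) = -96*(-217) = 20832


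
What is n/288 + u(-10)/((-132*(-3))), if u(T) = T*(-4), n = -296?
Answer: -367/396 ≈ -0.92677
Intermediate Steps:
u(T) = -4*T
n/288 + u(-10)/((-132*(-3))) = -296/288 + (-4*(-10))/((-132*(-3))) = -296*1/288 + 40/396 = -37/36 + 40*(1/396) = -37/36 + 10/99 = -367/396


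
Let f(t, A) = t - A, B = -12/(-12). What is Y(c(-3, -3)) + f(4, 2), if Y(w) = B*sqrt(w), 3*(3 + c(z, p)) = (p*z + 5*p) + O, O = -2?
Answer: 2 + I*sqrt(51)/3 ≈ 2.0 + 2.3805*I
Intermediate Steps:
B = 1 (B = -12*(-1/12) = 1)
c(z, p) = -11/3 + 5*p/3 + p*z/3 (c(z, p) = -3 + ((p*z + 5*p) - 2)/3 = -3 + ((5*p + p*z) - 2)/3 = -3 + (-2 + 5*p + p*z)/3 = -3 + (-2/3 + 5*p/3 + p*z/3) = -11/3 + 5*p/3 + p*z/3)
Y(w) = sqrt(w) (Y(w) = 1*sqrt(w) = sqrt(w))
Y(c(-3, -3)) + f(4, 2) = sqrt(-11/3 + (5/3)*(-3) + (1/3)*(-3)*(-3)) + (4 - 1*2) = sqrt(-11/3 - 5 + 3) + (4 - 2) = sqrt(-17/3) + 2 = I*sqrt(51)/3 + 2 = 2 + I*sqrt(51)/3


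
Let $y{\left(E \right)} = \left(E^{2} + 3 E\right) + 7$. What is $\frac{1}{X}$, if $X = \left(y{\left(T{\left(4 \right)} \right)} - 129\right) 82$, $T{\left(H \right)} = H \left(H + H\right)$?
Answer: $\frac{1}{81836} \approx 1.222 \cdot 10^{-5}$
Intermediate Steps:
$T{\left(H \right)} = 2 H^{2}$ ($T{\left(H \right)} = H 2 H = 2 H^{2}$)
$y{\left(E \right)} = 7 + E^{2} + 3 E$
$X = 81836$ ($X = \left(\left(7 + \left(2 \cdot 4^{2}\right)^{2} + 3 \cdot 2 \cdot 4^{2}\right) - 129\right) 82 = \left(\left(7 + \left(2 \cdot 16\right)^{2} + 3 \cdot 2 \cdot 16\right) - 129\right) 82 = \left(\left(7 + 32^{2} + 3 \cdot 32\right) - 129\right) 82 = \left(\left(7 + 1024 + 96\right) - 129\right) 82 = \left(1127 - 129\right) 82 = 998 \cdot 82 = 81836$)
$\frac{1}{X} = \frac{1}{81836}$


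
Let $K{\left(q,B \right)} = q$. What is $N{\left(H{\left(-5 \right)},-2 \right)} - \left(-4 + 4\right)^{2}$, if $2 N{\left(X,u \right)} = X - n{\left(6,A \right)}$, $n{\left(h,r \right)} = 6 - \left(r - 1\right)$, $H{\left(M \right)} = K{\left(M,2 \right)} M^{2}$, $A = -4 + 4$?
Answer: $-66$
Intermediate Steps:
$A = 0$
$H{\left(M \right)} = M^{3}$ ($H{\left(M \right)} = M M^{2} = M^{3}$)
$n{\left(h,r \right)} = 7 - r$ ($n{\left(h,r \right)} = 6 - \left(-1 + r\right) = 7 - r$)
$N{\left(X,u \right)} = - \frac{7}{2} + \frac{X}{2}$ ($N{\left(X,u \right)} = \frac{X - \left(7 - 0\right)}{2} = \frac{X - \left(7 + 0\right)}{2} = \frac{X - 7}{2} = \frac{-7 + X}{2} = - \frac{7}{2} + \frac{X}{2}$)
$N{\left(H{\left(-5 \right)},-2 \right)} - \left(-4 + 4\right)^{2} = \left(- \frac{7}{2} + \frac{\left(-5\right)^{3}}{2}\right) - \left(-4 + 4\right)^{2} = \left(- \frac{7}{2} + \frac{1}{2} \left(-125\right)\right) - 0^{2} = \left(- \frac{7}{2} - \frac{125}{2}\right) - 0 = -66 + 0 = -66$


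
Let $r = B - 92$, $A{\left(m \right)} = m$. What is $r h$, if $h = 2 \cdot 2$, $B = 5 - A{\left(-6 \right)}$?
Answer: $-324$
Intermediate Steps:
$B = 11$ ($B = 5 - -6 = 5 + 6 = 11$)
$r = -81$ ($r = 11 - 92 = -81$)
$h = 4$
$r h = \left(-81\right) 4 = -324$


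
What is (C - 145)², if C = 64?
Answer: 6561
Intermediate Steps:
(C - 145)² = (64 - 145)² = (-81)² = 6561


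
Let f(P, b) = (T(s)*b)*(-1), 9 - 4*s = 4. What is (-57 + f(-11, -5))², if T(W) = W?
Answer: 41209/16 ≈ 2575.6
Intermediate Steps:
s = 5/4 (s = 9/4 - ¼*4 = 9/4 - 1 = 5/4 ≈ 1.2500)
f(P, b) = -5*b/4 (f(P, b) = (5*b/4)*(-1) = -5*b/4)
(-57 + f(-11, -5))² = (-57 - 5/4*(-5))² = (-57 + 25/4)² = (-203/4)² = 41209/16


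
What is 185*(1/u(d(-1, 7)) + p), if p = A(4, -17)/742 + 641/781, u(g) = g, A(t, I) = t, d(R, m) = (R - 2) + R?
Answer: 123532085/1159004 ≈ 106.58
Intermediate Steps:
d(R, m) = -2 + 2*R (d(R, m) = (-2 + R) + R = -2 + 2*R)
p = 239373/289751 (p = 4/742 + 641/781 = 4*(1/742) + 641*(1/781) = 2/371 + 641/781 = 239373/289751 ≈ 0.82613)
185*(1/u(d(-1, 7)) + p) = 185*(1/(-2 + 2*(-1)) + 239373/289751) = 185*(1/(-2 - 2) + 239373/289751) = 185*(1/(-4) + 239373/289751) = 185*(-¼ + 239373/289751) = 185*(667741/1159004) = 123532085/1159004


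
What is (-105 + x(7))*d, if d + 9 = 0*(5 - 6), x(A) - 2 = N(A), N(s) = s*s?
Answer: 486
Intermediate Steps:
N(s) = s**2
x(A) = 2 + A**2
d = -9 (d = -9 + 0*(5 - 6) = -9 + 0*(-1) = -9 + 0 = -9)
(-105 + x(7))*d = (-105 + (2 + 7**2))*(-9) = (-105 + (2 + 49))*(-9) = (-105 + 51)*(-9) = -54*(-9) = 486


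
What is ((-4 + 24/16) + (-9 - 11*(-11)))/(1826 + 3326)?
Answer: 219/10304 ≈ 0.021254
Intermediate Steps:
((-4 + 24/16) + (-9 - 11*(-11)))/(1826 + 3326) = ((-4 + 24*(1/16)) + (-9 + 121))/5152 = ((-4 + 3/2) + 112)*(1/5152) = (-5/2 + 112)*(1/5152) = (219/2)*(1/5152) = 219/10304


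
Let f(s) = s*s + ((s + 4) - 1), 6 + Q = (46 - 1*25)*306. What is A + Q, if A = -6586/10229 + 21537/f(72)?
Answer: 115181714273/17931437 ≈ 6423.5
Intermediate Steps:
Q = 6420 (Q = -6 + (46 - 1*25)*306 = -6 + (46 - 25)*306 = -6 + 21*306 = -6 + 6426 = 6420)
f(s) = 3 + s + s**2 (f(s) = s**2 + ((4 + s) - 1) = s**2 + (3 + s) = 3 + s + s**2)
A = 61888733/17931437 (A = -6586/10229 + 21537/(3 + 72 + 72**2) = -6586*1/10229 + 21537/(3 + 72 + 5184) = -6586/10229 + 21537/5259 = -6586/10229 + 21537*(1/5259) = -6586/10229 + 7179/1753 = 61888733/17931437 ≈ 3.4514)
A + Q = 61888733/17931437 + 6420 = 115181714273/17931437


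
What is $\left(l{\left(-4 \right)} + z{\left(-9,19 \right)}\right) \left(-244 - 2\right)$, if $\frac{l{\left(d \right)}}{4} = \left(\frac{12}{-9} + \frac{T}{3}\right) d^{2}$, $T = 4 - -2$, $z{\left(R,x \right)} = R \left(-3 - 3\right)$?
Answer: $-23780$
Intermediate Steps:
$z{\left(R,x \right)} = - 6 R$ ($z{\left(R,x \right)} = R \left(-6\right) = - 6 R$)
$T = 6$ ($T = 4 + 2 = 6$)
$l{\left(d \right)} = \frac{8 d^{2}}{3}$ ($l{\left(d \right)} = 4 \left(\frac{12}{-9} + \frac{6}{3}\right) d^{2} = 4 \left(12 \left(- \frac{1}{9}\right) + 6 \cdot \frac{1}{3}\right) d^{2} = 4 \left(- \frac{4}{3} + 2\right) d^{2} = 4 \frac{2 d^{2}}{3} = \frac{8 d^{2}}{3}$)
$\left(l{\left(-4 \right)} + z{\left(-9,19 \right)}\right) \left(-244 - 2\right) = \left(\frac{8 \left(-4\right)^{2}}{3} - -54\right) \left(-244 - 2\right) = \left(\frac{8}{3} \cdot 16 + 54\right) \left(-246\right) = \left(\frac{128}{3} + 54\right) \left(-246\right) = \frac{290}{3} \left(-246\right) = -23780$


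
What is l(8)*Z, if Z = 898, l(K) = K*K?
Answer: 57472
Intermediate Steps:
l(K) = K**2
l(8)*Z = 8**2*898 = 64*898 = 57472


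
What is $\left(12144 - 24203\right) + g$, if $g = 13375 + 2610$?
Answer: $3926$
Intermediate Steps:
$g = 15985$
$\left(12144 - 24203\right) + g = \left(12144 - 24203\right) + 15985 = -12059 + 15985 = 3926$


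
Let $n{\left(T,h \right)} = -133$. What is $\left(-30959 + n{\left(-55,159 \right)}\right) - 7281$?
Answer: $-38373$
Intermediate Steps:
$\left(-30959 + n{\left(-55,159 \right)}\right) - 7281 = \left(-30959 - 133\right) - 7281 = -31092 - 7281 = -38373$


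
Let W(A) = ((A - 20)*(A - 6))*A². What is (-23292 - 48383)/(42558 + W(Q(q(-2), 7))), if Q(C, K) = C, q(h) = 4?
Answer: -14335/8614 ≈ -1.6642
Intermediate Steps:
W(A) = A²*(-20 + A)*(-6 + A) (W(A) = ((-20 + A)*(-6 + A))*A² = A²*(-20 + A)*(-6 + A))
(-23292 - 48383)/(42558 + W(Q(q(-2), 7))) = (-23292 - 48383)/(42558 + 4²*(120 + 4² - 26*4)) = -71675/(42558 + 16*(120 + 16 - 104)) = -71675/(42558 + 16*32) = -71675/(42558 + 512) = -71675/43070 = -71675*1/43070 = -14335/8614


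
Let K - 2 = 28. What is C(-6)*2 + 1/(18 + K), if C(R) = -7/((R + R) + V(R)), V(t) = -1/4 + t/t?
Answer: 911/720 ≈ 1.2653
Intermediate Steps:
K = 30 (K = 2 + 28 = 30)
V(t) = ¾ (V(t) = -1*¼ + 1 = -¼ + 1 = ¾)
C(R) = -7/(¾ + 2*R) (C(R) = -7/((R + R) + ¾) = -7/(2*R + ¾) = -7/(¾ + 2*R))
C(-6)*2 + 1/(18 + K) = -28/(3 + 8*(-6))*2 + 1/(18 + 30) = -28/(3 - 48)*2 + 1/48 = -28/(-45)*2 + 1/48 = -28*(-1/45)*2 + 1/48 = (28/45)*2 + 1/48 = 56/45 + 1/48 = 911/720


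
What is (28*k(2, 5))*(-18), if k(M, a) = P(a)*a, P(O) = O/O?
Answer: -2520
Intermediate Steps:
P(O) = 1
k(M, a) = a (k(M, a) = 1*a = a)
(28*k(2, 5))*(-18) = (28*5)*(-18) = 140*(-18) = -2520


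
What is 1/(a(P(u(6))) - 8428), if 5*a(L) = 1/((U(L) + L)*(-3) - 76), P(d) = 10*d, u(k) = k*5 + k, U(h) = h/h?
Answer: -5795/48840261 ≈ -0.00011865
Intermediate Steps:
U(h) = 1
u(k) = 6*k (u(k) = 5*k + k = 6*k)
a(L) = 1/(5*(-79 - 3*L)) (a(L) = 1/(5*((1 + L)*(-3) - 76)) = 1/(5*((-3 - 3*L) - 76)) = 1/(5*(-79 - 3*L)))
1/(a(P(u(6))) - 8428) = 1/(-1/(395 + 15*(10*(6*6))) - 8428) = 1/(-1/(395 + 15*(10*36)) - 8428) = 1/(-1/(395 + 15*360) - 8428) = 1/(-1/(395 + 5400) - 8428) = 1/(-1/5795 - 8428) = 1/(-48840261/5795) = -5795/48840261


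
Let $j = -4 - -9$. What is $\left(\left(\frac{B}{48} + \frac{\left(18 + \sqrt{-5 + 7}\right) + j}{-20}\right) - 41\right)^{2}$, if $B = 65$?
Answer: $\frac{95863969}{57600} + \frac{9791 \sqrt{2}}{2400} \approx 1670.1$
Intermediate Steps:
$j = 5$ ($j = -4 + 9 = 5$)
$\left(\left(\frac{B}{48} + \frac{\left(18 + \sqrt{-5 + 7}\right) + j}{-20}\right) - 41\right)^{2} = \left(\left(\frac{65}{48} + \frac{\left(18 + \sqrt{-5 + 7}\right) + 5}{-20}\right) - 41\right)^{2} = \left(\left(65 \cdot \frac{1}{48} + \left(\left(18 + \sqrt{2}\right) + 5\right) \left(- \frac{1}{20}\right)\right) - 41\right)^{2} = \left(\left(\frac{65}{48} + \left(23 + \sqrt{2}\right) \left(- \frac{1}{20}\right)\right) - 41\right)^{2} = \left(\left(\frac{65}{48} - \left(\frac{23}{20} + \frac{\sqrt{2}}{20}\right)\right) - 41\right)^{2} = \left(\left(\frac{49}{240} - \frac{\sqrt{2}}{20}\right) - 41\right)^{2} = \left(- \frac{9791}{240} - \frac{\sqrt{2}}{20}\right)^{2}$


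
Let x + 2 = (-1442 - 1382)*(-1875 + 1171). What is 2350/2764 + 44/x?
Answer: 1168035629/1373772954 ≈ 0.85024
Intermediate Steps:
x = 1988094 (x = -2 + (-1442 - 1382)*(-1875 + 1171) = -2 - 2824*(-704) = -2 + 1988096 = 1988094)
2350/2764 + 44/x = 2350/2764 + 44/1988094 = 2350*(1/2764) + 44*(1/1988094) = 1175/1382 + 22/994047 = 1168035629/1373772954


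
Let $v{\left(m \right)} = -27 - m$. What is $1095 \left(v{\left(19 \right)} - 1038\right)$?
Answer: $-1186980$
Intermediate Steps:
$1095 \left(v{\left(19 \right)} - 1038\right) = 1095 \left(\left(-27 - 19\right) - 1038\right) = 1095 \left(-46 - 1038\right) = 1095 \left(-1084\right) = -1186980$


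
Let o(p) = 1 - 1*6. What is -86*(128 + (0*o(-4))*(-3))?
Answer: -11008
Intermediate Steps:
o(p) = -5 (o(p) = 1 - 6 = -5)
-86*(128 + (0*o(-4))*(-3)) = -86*(128 + (0*(-5))*(-3)) = -86*(128 + 0*(-3)) = -86*(128 + 0) = -86*128 = -11008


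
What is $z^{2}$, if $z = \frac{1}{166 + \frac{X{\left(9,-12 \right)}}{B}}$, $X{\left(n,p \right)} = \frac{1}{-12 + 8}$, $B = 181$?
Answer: $\frac{524176}{14443953489} \approx 3.629 \cdot 10^{-5}$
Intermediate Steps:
$X{\left(n,p \right)} = - \frac{1}{4}$ ($X{\left(n,p \right)} = \frac{1}{-4} = - \frac{1}{4}$)
$z = \frac{724}{120183}$ ($z = \frac{1}{166 - \frac{1}{4 \cdot 181}} = \frac{1}{166 - \frac{1}{724}} = \frac{1}{\frac{120183}{724}} = \frac{724}{120183} \approx 0.0060241$)
$z^{2} = \left(\frac{724}{120183}\right)^{2} = \frac{524176}{14443953489}$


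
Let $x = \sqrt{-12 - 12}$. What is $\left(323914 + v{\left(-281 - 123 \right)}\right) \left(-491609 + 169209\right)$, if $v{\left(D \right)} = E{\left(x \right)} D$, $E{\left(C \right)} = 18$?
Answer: $-102085380800$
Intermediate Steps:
$x = 2 i \sqrt{6}$ ($x = \sqrt{-24} = 2 i \sqrt{6} \approx 4.899 i$)
$v{\left(D \right)} = 18 D$
$\left(323914 + v{\left(-281 - 123 \right)}\right) \left(-491609 + 169209\right) = \left(323914 + 18 \left(-281 - 123\right)\right) \left(-491609 + 169209\right) = \left(323914 + 18 \left(-404\right)\right) \left(-322400\right) = \left(323914 - 7272\right) \left(-322400\right) = 316642 \left(-322400\right) = -102085380800$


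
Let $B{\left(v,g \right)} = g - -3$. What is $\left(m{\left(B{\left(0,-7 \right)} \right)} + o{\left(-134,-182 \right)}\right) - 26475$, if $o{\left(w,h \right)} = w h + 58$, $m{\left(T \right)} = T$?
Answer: $-2033$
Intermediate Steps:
$B{\left(v,g \right)} = 3 + g$ ($B{\left(v,g \right)} = g + 3 = 3 + g$)
$o{\left(w,h \right)} = 58 + h w$ ($o{\left(w,h \right)} = h w + 58 = 58 + h w$)
$\left(m{\left(B{\left(0,-7 \right)} \right)} + o{\left(-134,-182 \right)}\right) - 26475 = \left(\left(3 - 7\right) + \left(58 - -24388\right)\right) - 26475 = \left(-4 + \left(58 + 24388\right)\right) - 26475 = \left(-4 + 24446\right) - 26475 = 24442 - 26475 = -2033$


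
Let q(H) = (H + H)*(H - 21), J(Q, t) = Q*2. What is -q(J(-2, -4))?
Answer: -200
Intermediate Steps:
J(Q, t) = 2*Q
q(H) = 2*H*(-21 + H) (q(H) = (2*H)*(-21 + H) = 2*H*(-21 + H))
-q(J(-2, -4)) = -2*2*(-2)*(-21 + 2*(-2)) = -2*(-4)*(-21 - 4) = -2*(-4)*(-25) = -1*200 = -200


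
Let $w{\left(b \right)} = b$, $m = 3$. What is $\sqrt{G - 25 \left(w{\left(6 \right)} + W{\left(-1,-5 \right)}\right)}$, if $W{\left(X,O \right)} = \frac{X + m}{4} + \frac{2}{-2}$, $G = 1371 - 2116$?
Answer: $\frac{i \sqrt{3530}}{2} \approx 29.707 i$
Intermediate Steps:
$G = -745$
$W{\left(X,O \right)} = - \frac{1}{4} + \frac{X}{4}$ ($W{\left(X,O \right)} = \frac{X + 3}{4} + \frac{2}{-2} = \left(3 + X\right) \frac{1}{4} + 2 \left(- \frac{1}{2}\right) = \left(\frac{3}{4} + \frac{X}{4}\right) - 1 = - \frac{1}{4} + \frac{X}{4}$)
$\sqrt{G - 25 \left(w{\left(6 \right)} + W{\left(-1,-5 \right)}\right)} = \sqrt{-745 - 25 \left(6 + \left(- \frac{1}{4} + \frac{1}{4} \left(-1\right)\right)\right)} = \sqrt{-745 - 25 \left(6 - \frac{1}{2}\right)} = \sqrt{-745 - \frac{275}{2}} = \sqrt{- \frac{1765}{2}} = \frac{i \sqrt{3530}}{2}$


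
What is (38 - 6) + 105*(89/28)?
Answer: 1463/4 ≈ 365.75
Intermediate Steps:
(38 - 6) + 105*(89/28) = 32 + 105*(89*(1/28)) = 32 + 105*(89/28) = 32 + 1335/4 = 1463/4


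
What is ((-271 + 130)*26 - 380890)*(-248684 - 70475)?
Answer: 122734508404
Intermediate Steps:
((-271 + 130)*26 - 380890)*(-248684 - 70475) = (-141*26 - 380890)*(-319159) = (-3666 - 380890)*(-319159) = -384556*(-319159) = 122734508404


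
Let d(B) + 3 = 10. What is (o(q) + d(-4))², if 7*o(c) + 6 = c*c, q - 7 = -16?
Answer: 15376/49 ≈ 313.80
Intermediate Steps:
q = -9 (q = 7 - 16 = -9)
d(B) = 7 (d(B) = -3 + 10 = 7)
o(c) = -6/7 + c²/7 (o(c) = -6/7 + (c*c)/7 = -6/7 + c²/7)
(o(q) + d(-4))² = ((-6/7 + (⅐)*(-9)²) + 7)² = ((-6/7 + (⅐)*81) + 7)² = ((-6/7 + 81/7) + 7)² = (75/7 + 7)² = (124/7)² = 15376/49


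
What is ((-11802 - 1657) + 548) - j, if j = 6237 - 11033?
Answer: -8115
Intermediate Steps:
j = -4796
((-11802 - 1657) + 548) - j = ((-11802 - 1657) + 548) - 1*(-4796) = (-13459 + 548) + 4796 = -12911 + 4796 = -8115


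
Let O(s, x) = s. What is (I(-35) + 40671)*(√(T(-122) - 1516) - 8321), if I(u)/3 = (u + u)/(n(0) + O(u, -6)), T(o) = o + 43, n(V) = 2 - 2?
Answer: -338473317 + 40677*I*√1595 ≈ -3.3847e+8 + 1.6245e+6*I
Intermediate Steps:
n(V) = 0
T(o) = 43 + o
I(u) = 6 (I(u) = 3*((u + u)/(0 + u)) = 3*((2*u)/u) = 3*2 = 6)
(I(-35) + 40671)*(√(T(-122) - 1516) - 8321) = (6 + 40671)*(√((43 - 122) - 1516) - 8321) = 40677*(√(-79 - 1516) - 8321) = 40677*(√(-1595) - 8321) = 40677*(I*√1595 - 8321) = 40677*(-8321 + I*√1595) = -338473317 + 40677*I*√1595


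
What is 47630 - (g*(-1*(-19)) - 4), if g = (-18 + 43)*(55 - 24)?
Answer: 32909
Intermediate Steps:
g = 775 (g = 25*31 = 775)
47630 - (g*(-1*(-19)) - 4) = 47630 - (775*(-1*(-19)) - 4) = 47630 - (775*19 - 4) = 47630 - (14725 - 4) = 47630 - 1*14721 = 47630 - 14721 = 32909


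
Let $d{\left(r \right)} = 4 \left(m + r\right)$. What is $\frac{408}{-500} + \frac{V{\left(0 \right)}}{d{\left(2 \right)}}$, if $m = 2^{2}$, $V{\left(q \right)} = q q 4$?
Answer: $- \frac{102}{125} \approx -0.816$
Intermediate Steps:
$V{\left(q \right)} = 4 q^{2}$ ($V{\left(q \right)} = q^{2} \cdot 4 = 4 q^{2}$)
$m = 4$
$d{\left(r \right)} = 16 + 4 r$ ($d{\left(r \right)} = 4 \left(4 + r\right) = 16 + 4 r$)
$\frac{408}{-500} + \frac{V{\left(0 \right)}}{d{\left(2 \right)}} = \frac{408}{-500} + \frac{4 \cdot 0^{2}}{16 + 4 \cdot 2} = 408 \left(- \frac{1}{500}\right) + \frac{4 \cdot 0}{16 + 8} = - \frac{102}{125} + \frac{0}{24} = - \frac{102}{125} + 0 \cdot \frac{1}{24} = - \frac{102}{125} + 0 = - \frac{102}{125}$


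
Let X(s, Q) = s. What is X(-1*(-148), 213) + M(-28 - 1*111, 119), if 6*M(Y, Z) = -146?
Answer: 371/3 ≈ 123.67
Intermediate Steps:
M(Y, Z) = -73/3 (M(Y, Z) = (1/6)*(-146) = -73/3)
X(-1*(-148), 213) + M(-28 - 1*111, 119) = -1*(-148) - 73/3 = 148 - 73/3 = 371/3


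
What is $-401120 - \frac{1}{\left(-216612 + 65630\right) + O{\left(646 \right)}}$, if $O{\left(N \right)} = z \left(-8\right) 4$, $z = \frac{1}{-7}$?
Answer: $- \frac{423920463033}{1056842} \approx -4.0112 \cdot 10^{5}$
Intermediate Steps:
$z = - \frac{1}{7} \approx -0.14286$
$O{\left(N \right)} = \frac{32}{7}$ ($O{\left(N \right)} = \left(- \frac{1}{7}\right) \left(-8\right) 4 = \frac{8}{7} \cdot 4 = \frac{32}{7}$)
$-401120 - \frac{1}{\left(-216612 + 65630\right) + O{\left(646 \right)}} = -401120 - \frac{1}{\left(-216612 + 65630\right) + \frac{32}{7}} = -401120 - \frac{1}{-150982 + \frac{32}{7}} = -401120 - \frac{1}{- \frac{1056842}{7}} = -401120 - - \frac{7}{1056842} = -401120 + \frac{7}{1056842} = - \frac{423920463033}{1056842}$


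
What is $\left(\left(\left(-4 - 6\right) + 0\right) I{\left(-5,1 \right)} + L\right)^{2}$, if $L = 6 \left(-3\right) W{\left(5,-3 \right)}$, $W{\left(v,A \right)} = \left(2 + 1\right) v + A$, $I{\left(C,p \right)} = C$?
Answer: $27556$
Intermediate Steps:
$W{\left(v,A \right)} = A + 3 v$ ($W{\left(v,A \right)} = 3 v + A = A + 3 v$)
$L = -216$ ($L = 6 \left(-3\right) \left(-3 + 3 \cdot 5\right) = - 18 \left(-3 + 15\right) = \left(-18\right) 12 = -216$)
$\left(\left(\left(-4 - 6\right) + 0\right) I{\left(-5,1 \right)} + L\right)^{2} = \left(\left(\left(-4 - 6\right) + 0\right) \left(-5\right) - 216\right)^{2} = \left(\left(-10 + 0\right) \left(-5\right) - 216\right)^{2} = \left(\left(-10\right) \left(-5\right) - 216\right)^{2} = \left(50 - 216\right)^{2} = \left(-166\right)^{2} = 27556$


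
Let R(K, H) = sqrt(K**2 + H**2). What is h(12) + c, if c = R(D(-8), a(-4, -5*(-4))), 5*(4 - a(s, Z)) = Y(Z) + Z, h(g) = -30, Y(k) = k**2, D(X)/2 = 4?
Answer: -30 + 8*sqrt(101) ≈ 50.399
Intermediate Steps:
D(X) = 8 (D(X) = 2*4 = 8)
a(s, Z) = 4 - Z/5 - Z**2/5 (a(s, Z) = 4 - (Z**2 + Z)/5 = 4 - (Z + Z**2)/5 = 4 + (-Z/5 - Z**2/5) = 4 - Z/5 - Z**2/5)
R(K, H) = sqrt(H**2 + K**2)
c = 8*sqrt(101) (c = sqrt((4 - (-1)*(-4) - (-5*(-4))**2/5)**2 + 8**2) = sqrt((4 - 1/5*20 - 1/5*20**2)**2 + 64) = sqrt((4 - 4 - 1/5*400)**2 + 64) = sqrt((4 - 4 - 80)**2 + 64) = sqrt((-80)**2 + 64) = sqrt(6400 + 64) = sqrt(6464) = 8*sqrt(101) ≈ 80.399)
h(12) + c = -30 + 8*sqrt(101)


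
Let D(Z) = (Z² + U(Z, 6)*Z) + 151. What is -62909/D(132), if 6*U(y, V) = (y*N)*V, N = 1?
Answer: -62909/34999 ≈ -1.7975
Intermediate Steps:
U(y, V) = V*y/6 (U(y, V) = ((y*1)*V)/6 = (y*V)/6 = (V*y)/6 = V*y/6)
D(Z) = 151 + 2*Z² (D(Z) = (Z² + ((⅙)*6*Z)*Z) + 151 = (Z² + Z*Z) + 151 = (Z² + Z²) + 151 = 2*Z² + 151 = 151 + 2*Z²)
-62909/D(132) = -62909/(151 + 2*132²) = -62909/(151 + 2*17424) = -62909/(151 + 34848) = -62909/34999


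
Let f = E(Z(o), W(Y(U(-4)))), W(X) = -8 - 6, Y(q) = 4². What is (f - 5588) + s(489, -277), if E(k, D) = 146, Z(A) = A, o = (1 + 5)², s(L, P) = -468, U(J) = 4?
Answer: -5910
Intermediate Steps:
o = 36 (o = 6² = 36)
Y(q) = 16
W(X) = -14
f = 146
(f - 5588) + s(489, -277) = (146 - 5588) - 468 = -5442 - 468 = -5910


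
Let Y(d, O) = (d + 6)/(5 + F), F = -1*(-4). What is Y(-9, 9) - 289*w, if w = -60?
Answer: 52019/3 ≈ 17340.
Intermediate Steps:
F = 4
Y(d, O) = ⅔ + d/9 (Y(d, O) = (d + 6)/(5 + 4) = (6 + d)/9 = (6 + d)*(⅑) = ⅔ + d/9)
Y(-9, 9) - 289*w = (⅔ + (⅑)*(-9)) - 289*(-60) = (⅔ - 1) + 17340 = -⅓ + 17340 = 52019/3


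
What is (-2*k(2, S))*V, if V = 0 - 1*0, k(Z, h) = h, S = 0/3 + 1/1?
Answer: 0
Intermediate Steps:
S = 1 (S = 0*(⅓) + 1*1 = 0 + 1 = 1)
V = 0 (V = 0 + 0 = 0)
(-2*k(2, S))*V = -2*1*0 = -2*0 = 0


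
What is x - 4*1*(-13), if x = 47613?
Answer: 47665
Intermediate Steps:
x - 4*1*(-13) = 47613 - 4*1*(-13) = 47613 - 4*(-13) = 47613 - 1*(-52) = 47613 + 52 = 47665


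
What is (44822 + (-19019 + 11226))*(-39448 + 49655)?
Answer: 377955003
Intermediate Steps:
(44822 + (-19019 + 11226))*(-39448 + 49655) = (44822 - 7793)*10207 = 37029*10207 = 377955003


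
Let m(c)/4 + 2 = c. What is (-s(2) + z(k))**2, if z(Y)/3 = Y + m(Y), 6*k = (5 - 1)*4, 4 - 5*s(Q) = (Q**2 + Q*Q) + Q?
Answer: 7396/25 ≈ 295.84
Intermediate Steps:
s(Q) = 4/5 - 2*Q**2/5 - Q/5 (s(Q) = 4/5 - ((Q**2 + Q*Q) + Q)/5 = 4/5 - ((Q**2 + Q**2) + Q)/5 = 4/5 - (2*Q**2 + Q)/5 = 4/5 - (Q + 2*Q**2)/5 = 4/5 + (-2*Q**2/5 - Q/5) = 4/5 - 2*Q**2/5 - Q/5)
m(c) = -8 + 4*c
k = 8/3 (k = ((5 - 1)*4)/6 = (4*4)/6 = (1/6)*16 = 8/3 ≈ 2.6667)
z(Y) = -24 + 15*Y (z(Y) = 3*(Y + (-8 + 4*Y)) = 3*(-8 + 5*Y) = -24 + 15*Y)
(-s(2) + z(k))**2 = (-(4/5 - 2/5*2**2 - 1/5*2) + (-24 + 15*(8/3)))**2 = (-(4/5 - 2/5*4 - 2/5) + (-24 + 40))**2 = (-(4/5 - 8/5 - 2/5) + 16)**2 = (-1*(-6/5) + 16)**2 = (6/5 + 16)**2 = (86/5)**2 = 7396/25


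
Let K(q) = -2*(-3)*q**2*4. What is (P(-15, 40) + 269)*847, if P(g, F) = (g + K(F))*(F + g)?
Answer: 813030218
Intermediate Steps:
K(q) = 24*q**2 (K(q) = -(-6)*q**2*4 = (6*q**2)*4 = 24*q**2)
P(g, F) = (F + g)*(g + 24*F**2) (P(g, F) = (g + 24*F**2)*(F + g) = (F + g)*(g + 24*F**2))
(P(-15, 40) + 269)*847 = (((-15)**2 + 24*40**3 + 40*(-15) + 24*(-15)*40**2) + 269)*847 = ((225 + 24*64000 - 600 + 24*(-15)*1600) + 269)*847 = ((225 + 1536000 - 600 - 576000) + 269)*847 = (959625 + 269)*847 = 959894*847 = 813030218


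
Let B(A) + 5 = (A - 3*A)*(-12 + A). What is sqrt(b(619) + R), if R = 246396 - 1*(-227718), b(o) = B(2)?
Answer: sqrt(474149) ≈ 688.58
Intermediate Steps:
B(A) = -5 - 2*A*(-12 + A) (B(A) = -5 + (A - 3*A)*(-12 + A) = -5 + (-2*A)*(-12 + A) = -5 - 2*A*(-12 + A))
b(o) = 35 (b(o) = -5 - 2*2**2 + 24*2 = -5 - 2*4 + 48 = -5 - 8 + 48 = 35)
R = 474114 (R = 246396 + 227718 = 474114)
sqrt(b(619) + R) = sqrt(35 + 474114) = sqrt(474149)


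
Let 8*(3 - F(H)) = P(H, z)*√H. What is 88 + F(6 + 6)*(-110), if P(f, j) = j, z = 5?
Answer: -242 + 275*√3/2 ≈ -3.8430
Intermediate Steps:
F(H) = 3 - 5*√H/8
88 + F(6 + 6)*(-110) = 88 + (3 - 5*√(6 + 6)/8)*(-110) = 88 + (3 - 5*√3/4)*(-110) = 88 + (-330 + 275*√3/2) = -242 + 275*√3/2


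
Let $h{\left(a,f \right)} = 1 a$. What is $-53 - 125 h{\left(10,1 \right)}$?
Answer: $-1303$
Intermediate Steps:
$h{\left(a,f \right)} = a$
$-53 - 125 h{\left(10,1 \right)} = -53 - 1250 = -1303$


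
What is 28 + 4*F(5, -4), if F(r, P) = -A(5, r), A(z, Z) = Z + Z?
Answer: -12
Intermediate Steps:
A(z, Z) = 2*Z
F(r, P) = -2*r
28 + 4*F(5, -4) = 28 + 4*(-2*5) = 28 + 4*(-10) = 28 - 40 = -12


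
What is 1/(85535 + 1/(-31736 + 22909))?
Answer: 8827/755017444 ≈ 1.1691e-5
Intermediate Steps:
1/(85535 + 1/(-31736 + 22909)) = 1/(85535 + 1/(-8827)) = 1/(85535 - 1/8827) = 1/(755017444/8827) = 8827/755017444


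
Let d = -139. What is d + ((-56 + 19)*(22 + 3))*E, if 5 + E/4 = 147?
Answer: -525539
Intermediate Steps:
E = 568 (E = -20 + 4*147 = -20 + 588 = 568)
d + ((-56 + 19)*(22 + 3))*E = -139 + ((-56 + 19)*(22 + 3))*568 = -139 - 37*25*568 = -139 - 925*568 = -139 - 525400 = -525539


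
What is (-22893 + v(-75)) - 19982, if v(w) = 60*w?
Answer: -47375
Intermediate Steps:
(-22893 + v(-75)) - 19982 = (-22893 + 60*(-75)) - 19982 = (-22893 - 4500) - 19982 = -27393 - 19982 = -47375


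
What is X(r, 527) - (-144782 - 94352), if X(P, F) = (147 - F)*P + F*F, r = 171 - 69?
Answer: 478103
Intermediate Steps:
r = 102
X(P, F) = F² + P*(147 - F) (X(P, F) = P*(147 - F) + F² = F² + P*(147 - F))
X(r, 527) - (-144782 - 94352) = (527² + 147*102 - 1*527*102) - (-144782 - 94352) = (277729 + 14994 - 53754) - 1*(-239134) = 238969 + 239134 = 478103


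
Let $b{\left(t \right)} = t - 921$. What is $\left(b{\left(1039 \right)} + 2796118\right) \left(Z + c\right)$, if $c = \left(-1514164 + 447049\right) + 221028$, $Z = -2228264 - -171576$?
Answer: $-8116843954900$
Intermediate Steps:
$b{\left(t \right)} = -921 + t$
$Z = -2056688$ ($Z = -2228264 + 171576 = -2056688$)
$c = -846087$ ($c = -1067115 + 221028 = -846087$)
$\left(b{\left(1039 \right)} + 2796118\right) \left(Z + c\right) = \left(\left(-921 + 1039\right) + 2796118\right) \left(-2056688 - 846087\right) = \left(118 + 2796118\right) \left(-2902775\right) = 2796236 \left(-2902775\right) = -8116843954900$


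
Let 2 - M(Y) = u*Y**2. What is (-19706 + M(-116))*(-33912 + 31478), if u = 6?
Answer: 244470960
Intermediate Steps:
M(Y) = 2 - 6*Y**2
(-19706 + M(-116))*(-33912 + 31478) = (-19706 + (2 - 6*(-116)**2))*(-33912 + 31478) = (-19706 + (2 - 6*13456))*(-2434) = (-19706 + (2 - 80736))*(-2434) = (-19706 - 80734)*(-2434) = -100440*(-2434) = 244470960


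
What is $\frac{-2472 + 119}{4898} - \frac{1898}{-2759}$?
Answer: $\frac{90467}{435922} \approx 0.20753$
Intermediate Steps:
$\frac{-2472 + 119}{4898} - \frac{1898}{-2759} = \left(-2353\right) \frac{1}{4898} - - \frac{1898}{2759} = - \frac{2353}{4898} + \frac{1898}{2759} = \frac{90467}{435922}$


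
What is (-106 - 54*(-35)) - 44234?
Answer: -42450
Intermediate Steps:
(-106 - 54*(-35)) - 44234 = (-106 + 1890) - 44234 = 1784 - 44234 = -42450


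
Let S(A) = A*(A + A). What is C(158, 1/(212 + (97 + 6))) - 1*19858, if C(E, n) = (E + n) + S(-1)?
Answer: -6204869/315 ≈ -19698.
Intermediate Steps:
S(A) = 2*A² (S(A) = A*(2*A) = 2*A²)
C(E, n) = 2 + E + n (C(E, n) = (E + n) + 2*(-1)² = (E + n) + 2*1 = (E + n) + 2 = 2 + E + n)
C(158, 1/(212 + (97 + 6))) - 1*19858 = (2 + 158 + 1/(212 + (97 + 6))) - 1*19858 = (2 + 158 + 1/(212 + 103)) - 19858 = (2 + 158 + 1/315) - 19858 = 50401/315 - 19858 = -6204869/315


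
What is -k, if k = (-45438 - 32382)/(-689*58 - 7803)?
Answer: -15564/9553 ≈ -1.6292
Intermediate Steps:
k = 15564/9553 (k = -77820/(-39962 - 7803) = -77820/(-47765) = -77820*(-1/47765) = 15564/9553 ≈ 1.6292)
-k = -1*15564/9553 = -15564/9553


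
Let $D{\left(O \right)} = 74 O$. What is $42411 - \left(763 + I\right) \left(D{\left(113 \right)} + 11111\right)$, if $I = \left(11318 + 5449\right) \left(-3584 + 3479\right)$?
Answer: $34268082567$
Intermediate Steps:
$I = -1760535$ ($I = 16767 \left(-105\right) = -1760535$)
$42411 - \left(763 + I\right) \left(D{\left(113 \right)} + 11111\right) = 42411 - \left(763 - 1760535\right) \left(74 \cdot 113 + 11111\right) = 42411 - - 1759772 \left(8362 + 11111\right) = 42411 - \left(-1759772\right) 19473 = 42411 - -34268040156 = 42411 + 34268040156 = 34268082567$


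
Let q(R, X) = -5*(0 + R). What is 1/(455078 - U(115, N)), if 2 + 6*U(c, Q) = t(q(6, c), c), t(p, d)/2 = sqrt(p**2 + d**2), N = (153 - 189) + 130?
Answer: 273047/124257772740 + sqrt(565)/124257772740 ≈ 2.1976e-6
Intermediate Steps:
N = 94 (N = -36 + 130 = 94)
q(R, X) = -5*R
t(p, d) = 2*sqrt(d**2 + p**2) (t(p, d) = 2*sqrt(p**2 + d**2) = 2*sqrt(d**2 + p**2))
U(c, Q) = -1/3 + sqrt(900 + c**2)/3 (U(c, Q) = -1/3 + (2*sqrt(c**2 + (-5*6)**2))/6 = -1/3 + (2*sqrt(c**2 + (-30)**2))/6 = -1/3 + (2*sqrt(c**2 + 900))/6 = -1/3 + (2*sqrt(900 + c**2))/6 = -1/3 + sqrt(900 + c**2)/3)
1/(455078 - U(115, N)) = 1/(455078 - (-1/3 + sqrt(900 + 115**2)/3)) = 1/(455078 - (-1/3 + sqrt(900 + 13225)/3)) = 1/(455078 - (-1/3 + sqrt(14125)/3)) = 1/(455078 - (-1/3 + (5*sqrt(565))/3)) = 1/(455078 - (-1/3 + 5*sqrt(565)/3)) = 1/(455078 + (1/3 - 5*sqrt(565)/3)) = 1/(1365235/3 - 5*sqrt(565)/3)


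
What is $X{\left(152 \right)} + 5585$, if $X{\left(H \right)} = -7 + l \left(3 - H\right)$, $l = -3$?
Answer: $6025$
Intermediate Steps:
$X{\left(H \right)} = -16 + 3 H$ ($X{\left(H \right)} = -7 - 3 \left(3 - H\right) = -7 + \left(-9 + 3 H\right) = -16 + 3 H$)
$X{\left(152 \right)} + 5585 = \left(-16 + 3 \cdot 152\right) + 5585 = \left(-16 + 456\right) + 5585 = 440 + 5585 = 6025$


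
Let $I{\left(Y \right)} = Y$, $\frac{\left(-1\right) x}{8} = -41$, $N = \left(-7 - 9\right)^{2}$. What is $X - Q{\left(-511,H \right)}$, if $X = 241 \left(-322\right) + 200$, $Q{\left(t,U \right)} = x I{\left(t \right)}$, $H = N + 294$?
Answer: $90206$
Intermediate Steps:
$N = 256$ ($N = \left(-16\right)^{2} = 256$)
$x = 328$ ($x = \left(-8\right) \left(-41\right) = 328$)
$H = 550$ ($H = 256 + 294 = 550$)
$Q{\left(t,U \right)} = 328 t$
$X = -77402$ ($X = -77602 + 200 = -77402$)
$X - Q{\left(-511,H \right)} = -77402 - 328 \left(-511\right) = -77402 - -167608 = -77402 + 167608 = 90206$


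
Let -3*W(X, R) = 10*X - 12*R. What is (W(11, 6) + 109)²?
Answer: 83521/9 ≈ 9280.1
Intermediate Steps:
W(X, R) = 4*R - 10*X/3 (W(X, R) = -(10*X - 12*R)/3 = -(-12*R + 10*X)/3 = 4*R - 10*X/3)
(W(11, 6) + 109)² = ((4*6 - 10/3*11) + 109)² = ((24 - 110/3) + 109)² = (-38/3 + 109)² = (289/3)² = 83521/9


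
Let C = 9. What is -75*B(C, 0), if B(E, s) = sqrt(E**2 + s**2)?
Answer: -675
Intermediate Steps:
-75*B(C, 0) = -75*sqrt(9**2 + 0**2) = -75*sqrt(81 + 0) = -75*sqrt(81) = -75*9 = -675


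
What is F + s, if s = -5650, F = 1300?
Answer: -4350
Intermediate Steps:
F + s = 1300 - 5650 = -4350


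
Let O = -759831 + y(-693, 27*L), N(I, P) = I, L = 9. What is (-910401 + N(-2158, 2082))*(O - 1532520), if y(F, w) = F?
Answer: 2092537939596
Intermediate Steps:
O = -760524 (O = -759831 - 693 = -760524)
(-910401 + N(-2158, 2082))*(O - 1532520) = (-910401 - 2158)*(-760524 - 1532520) = -912559*(-2293044) = 2092537939596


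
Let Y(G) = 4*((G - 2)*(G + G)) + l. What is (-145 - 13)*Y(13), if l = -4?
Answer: -180120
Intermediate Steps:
Y(G) = -4 + 8*G*(-2 + G) (Y(G) = 4*((G - 2)*(G + G)) - 4 = 4*((-2 + G)*(2*G)) - 4 = 4*(2*G*(-2 + G)) - 4 = 8*G*(-2 + G) - 4 = -4 + 8*G*(-2 + G))
(-145 - 13)*Y(13) = (-145 - 13)*(-4 - 16*13 + 8*13²) = -158*(-4 - 208 + 8*169) = -158*(-4 - 208 + 1352) = -158*1140 = -180120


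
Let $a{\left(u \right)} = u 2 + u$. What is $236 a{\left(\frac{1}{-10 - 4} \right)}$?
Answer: $- \frac{354}{7} \approx -50.571$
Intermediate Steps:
$a{\left(u \right)} = 3 u$ ($a{\left(u \right)} = 2 u + u = 3 u$)
$236 a{\left(\frac{1}{-10 - 4} \right)} = 236 \frac{3}{-10 - 4} = 236 \frac{3}{-14} = 236 \cdot 3 \left(- \frac{1}{14}\right) = 236 \left(- \frac{3}{14}\right) = - \frac{354}{7}$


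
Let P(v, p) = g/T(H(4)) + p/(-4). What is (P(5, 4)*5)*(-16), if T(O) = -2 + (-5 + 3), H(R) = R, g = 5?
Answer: 180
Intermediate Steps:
T(O) = -4 (T(O) = -2 - 2 = -4)
P(v, p) = -5/4 - p/4 (P(v, p) = 5/(-4) + p/(-4) = 5*(-¼) + p*(-¼) = -5/4 - p/4)
(P(5, 4)*5)*(-16) = ((-5/4 - ¼*4)*5)*(-16) = ((-5/4 - 1)*5)*(-16) = -9/4*5*(-16) = -45/4*(-16) = 180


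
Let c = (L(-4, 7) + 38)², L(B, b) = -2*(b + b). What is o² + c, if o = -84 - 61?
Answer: 21125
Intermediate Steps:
L(B, b) = -4*b
o = -145
c = 100 (c = (-4*7 + 38)² = (-28 + 38)² = 10² = 100)
o² + c = (-145)² + 100 = 21025 + 100 = 21125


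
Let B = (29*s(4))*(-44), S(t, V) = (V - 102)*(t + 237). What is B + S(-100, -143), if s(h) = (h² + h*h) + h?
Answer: -79501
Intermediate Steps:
s(h) = h + 2*h² (s(h) = (h² + h²) + h = 2*h² + h = h + 2*h²)
S(t, V) = (-102 + V)*(237 + t)
B = -45936 (B = (29*(4*(1 + 2*4)))*(-44) = (29*(4*(1 + 8)))*(-44) = (29*(4*9))*(-44) = (29*36)*(-44) = 1044*(-44) = -45936)
B + S(-100, -143) = -45936 + (-24174 - 102*(-100) + 237*(-143) - 143*(-100)) = -45936 + (-24174 + 10200 - 33891 + 14300) = -45936 - 33565 = -79501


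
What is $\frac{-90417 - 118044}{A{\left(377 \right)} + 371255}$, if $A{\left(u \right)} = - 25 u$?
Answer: $- \frac{69487}{120610} \approx -0.57613$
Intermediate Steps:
$\frac{-90417 - 118044}{A{\left(377 \right)} + 371255} = \frac{-90417 - 118044}{\left(-25\right) 377 + 371255} = - \frac{208461}{-9425 + 371255} = - \frac{208461}{361830} = \left(-208461\right) \frac{1}{361830} = - \frac{69487}{120610}$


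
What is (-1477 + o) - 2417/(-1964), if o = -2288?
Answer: -7392043/1964 ≈ -3763.8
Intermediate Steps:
(-1477 + o) - 2417/(-1964) = (-1477 - 2288) - 2417/(-1964) = -3765 - 2417*(-1/1964) = -3765 + 2417/1964 = -7392043/1964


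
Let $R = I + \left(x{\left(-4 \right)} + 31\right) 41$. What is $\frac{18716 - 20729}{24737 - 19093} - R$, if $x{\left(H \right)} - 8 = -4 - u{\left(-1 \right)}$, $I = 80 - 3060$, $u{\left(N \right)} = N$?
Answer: $\frac{8486563}{5644} \approx 1503.6$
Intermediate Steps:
$I = -2980$ ($I = 80 - 3060 = -2980$)
$x{\left(H \right)} = 5$ ($x{\left(H \right)} = 8 - 3 = 5$)
$R = -1504$ ($R = -2980 + \left(5 + 31\right) 41 = -2980 + 36 \cdot 41 = -2980 + 1476 = -1504$)
$\frac{18716 - 20729}{24737 - 19093} - R = \frac{18716 - 20729}{24737 - 19093} - -1504 = - \frac{2013}{5644} + 1504 = \frac{8486563}{5644}$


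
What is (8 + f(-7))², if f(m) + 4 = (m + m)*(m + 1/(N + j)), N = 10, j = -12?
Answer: 11881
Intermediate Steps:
f(m) = -4 + 2*m*(-½ + m) (f(m) = -4 + (m + m)*(m + 1/(10 - 12)) = -4 + (2*m)*(m + 1/(-2)) = -4 + (2*m)*(m - ½) = -4 + (2*m)*(-½ + m) = -4 + 2*m*(-½ + m))
(8 + f(-7))² = (8 + (-4 - 1*(-7) + 2*(-7)²))² = (8 + (-4 + 7 + 2*49))² = (8 + (-4 + 7 + 98))² = (8 + 101)² = 109² = 11881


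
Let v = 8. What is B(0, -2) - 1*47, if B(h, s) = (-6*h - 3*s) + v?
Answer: -33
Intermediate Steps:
B(h, s) = 8 - 6*h - 3*s (B(h, s) = (-6*h - 3*s) + 8 = 8 - 6*h - 3*s)
B(0, -2) - 1*47 = (8 - 6*0 - 3*(-2)) - 1*47 = (8 + 0 + 6) - 47 = 14 - 47 = -33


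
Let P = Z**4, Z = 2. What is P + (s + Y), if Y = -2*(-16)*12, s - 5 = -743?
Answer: -338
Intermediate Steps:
s = -738 (s = 5 - 743 = -738)
Y = 384 (Y = 32*12 = 384)
P = 16 (P = 2**4 = 16)
P + (s + Y) = 16 + (-738 + 384) = 16 - 354 = -338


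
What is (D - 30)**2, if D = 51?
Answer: 441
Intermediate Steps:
(D - 30)**2 = (51 - 30)**2 = 21**2 = 441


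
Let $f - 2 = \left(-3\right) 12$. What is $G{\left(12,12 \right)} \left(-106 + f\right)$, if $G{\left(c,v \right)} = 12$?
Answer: $-1680$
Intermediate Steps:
$f = -34$ ($f = 2 - 36 = -34$)
$G{\left(12,12 \right)} \left(-106 + f\right) = 12 \left(-106 - 34\right) = 12 \left(-140\right) = -1680$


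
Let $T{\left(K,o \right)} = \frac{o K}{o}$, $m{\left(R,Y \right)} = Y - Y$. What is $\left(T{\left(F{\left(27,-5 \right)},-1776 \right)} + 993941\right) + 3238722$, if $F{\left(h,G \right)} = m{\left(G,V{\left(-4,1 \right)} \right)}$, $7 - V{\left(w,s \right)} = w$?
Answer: $4232663$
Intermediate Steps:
$V{\left(w,s \right)} = 7 - w$
$m{\left(R,Y \right)} = 0$
$F{\left(h,G \right)} = 0$
$T{\left(K,o \right)} = K$ ($T{\left(K,o \right)} = \frac{K o}{o} = K$)
$\left(T{\left(F{\left(27,-5 \right)},-1776 \right)} + 993941\right) + 3238722 = \left(0 + 993941\right) + 3238722 = 993941 + 3238722 = 4232663$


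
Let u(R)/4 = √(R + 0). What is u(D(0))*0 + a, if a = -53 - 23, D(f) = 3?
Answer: -76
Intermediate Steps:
u(R) = 4*√R (u(R) = 4*√(R + 0) = 4*√R)
a = -76
u(D(0))*0 + a = (4*√3)*0 - 76 = 0 - 76 = -76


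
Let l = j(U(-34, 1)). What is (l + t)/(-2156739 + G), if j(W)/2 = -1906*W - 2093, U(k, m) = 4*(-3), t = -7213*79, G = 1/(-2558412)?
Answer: 1351529748828/5517826938469 ≈ 0.24494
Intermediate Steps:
G = -1/2558412 ≈ -3.9087e-7
t = -569827
U(k, m) = -12
j(W) = -4186 - 3812*W (j(W) = 2*(-1906*W - 2093) = 2*(-2093 - 1906*W) = -4186 - 3812*W)
l = 41558 (l = -4186 - 3812*(-12) = -4186 + 45744 = 41558)
(l + t)/(-2156739 + G) = (41558 - 569827)/(-2156739 - 1/2558412) = -528269/(-5517826938469/2558412) = -528269*(-2558412/5517826938469) = 1351529748828/5517826938469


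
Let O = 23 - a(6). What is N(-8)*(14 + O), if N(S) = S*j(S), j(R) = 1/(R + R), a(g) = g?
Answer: 31/2 ≈ 15.500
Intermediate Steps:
j(R) = 1/(2*R)
O = 17 (O = 23 - 1*6 = 23 - 6 = 17)
N(S) = ½ (N(S) = S*(1/(2*S)) = ½)
N(-8)*(14 + O) = (14 + 17)/2 = (½)*31 = 31/2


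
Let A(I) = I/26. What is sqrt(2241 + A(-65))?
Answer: 11*sqrt(74)/2 ≈ 47.313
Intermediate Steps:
A(I) = I/26 (A(I) = I*(1/26) = I/26)
sqrt(2241 + A(-65)) = sqrt(2241 + (1/26)*(-65)) = sqrt(2241 - 5/2) = sqrt(4477/2) = 11*sqrt(74)/2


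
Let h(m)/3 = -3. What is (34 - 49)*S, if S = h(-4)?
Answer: 135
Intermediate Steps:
h(m) = -9 (h(m) = 3*(-3) = -9)
S = -9
(34 - 49)*S = (34 - 49)*(-9) = -15*(-9) = 135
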